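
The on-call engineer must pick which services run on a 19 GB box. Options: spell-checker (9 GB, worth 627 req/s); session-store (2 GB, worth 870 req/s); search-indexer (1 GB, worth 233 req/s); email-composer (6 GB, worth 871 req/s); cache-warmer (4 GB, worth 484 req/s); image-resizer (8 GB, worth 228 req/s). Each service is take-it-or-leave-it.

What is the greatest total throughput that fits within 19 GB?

Ranking by ratio (throughput/GB): session-store 435.00, search-indexer 233.00, email-composer 145.17, cache-warmer 121.00.
The ratio heuristic lands on session-store + search-indexer + email-composer + cache-warmer (2458) but leaves 6 GB idle.
The 4 GB tied up in cache-warmer is better spent on spell-checker — total rises to 2601 (18 GB).

2601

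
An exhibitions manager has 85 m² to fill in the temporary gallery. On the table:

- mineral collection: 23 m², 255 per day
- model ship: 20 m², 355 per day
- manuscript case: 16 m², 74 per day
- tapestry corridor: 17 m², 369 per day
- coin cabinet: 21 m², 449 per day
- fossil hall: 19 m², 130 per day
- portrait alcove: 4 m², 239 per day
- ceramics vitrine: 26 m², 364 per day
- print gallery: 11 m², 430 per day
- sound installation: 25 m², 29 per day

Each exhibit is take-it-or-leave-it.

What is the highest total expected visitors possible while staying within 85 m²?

Filling by ratio: model ship + tapestry corridor + coin cabinet + portrait alcove + print gallery for 1842, with 12 m² left unused.
Dropping model ship frees 20 m²; slotting in ceramics vitrine (26 m²) lifts the total to 1851 at 79 m².
Every other selection either busts 85 m² or fails to beat 1851.

1851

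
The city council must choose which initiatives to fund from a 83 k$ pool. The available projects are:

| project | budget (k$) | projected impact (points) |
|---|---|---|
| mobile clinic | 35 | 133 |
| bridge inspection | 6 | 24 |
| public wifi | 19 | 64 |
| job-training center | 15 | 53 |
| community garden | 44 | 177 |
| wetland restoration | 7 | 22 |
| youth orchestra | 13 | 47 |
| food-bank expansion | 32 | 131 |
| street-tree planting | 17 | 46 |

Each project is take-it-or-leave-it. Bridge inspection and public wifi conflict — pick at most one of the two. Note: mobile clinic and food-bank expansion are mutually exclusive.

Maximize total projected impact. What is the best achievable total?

332

Taking bridge inspection + community garden + food-bank expansion: 82 k$ used, 332 in projected impact.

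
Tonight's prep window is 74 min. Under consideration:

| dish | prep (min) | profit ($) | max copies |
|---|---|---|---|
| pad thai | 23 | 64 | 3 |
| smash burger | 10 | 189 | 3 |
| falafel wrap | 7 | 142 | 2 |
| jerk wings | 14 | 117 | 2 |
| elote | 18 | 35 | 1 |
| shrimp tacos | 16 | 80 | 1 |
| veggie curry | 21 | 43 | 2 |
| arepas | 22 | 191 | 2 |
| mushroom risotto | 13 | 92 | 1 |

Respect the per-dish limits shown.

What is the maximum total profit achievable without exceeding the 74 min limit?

1085

By profit per min: falafel wrap 20.29, smash burger 18.90, arepas 8.68, jerk wings 8.36 lead.
Filling by ratio: 3×smash burger + 2×falafel wrap + arepas for 1042, with 8 min left unused.
Replace arepas with 2×jerk wings: the trade gains 43 net, giving 1085 at 72 min.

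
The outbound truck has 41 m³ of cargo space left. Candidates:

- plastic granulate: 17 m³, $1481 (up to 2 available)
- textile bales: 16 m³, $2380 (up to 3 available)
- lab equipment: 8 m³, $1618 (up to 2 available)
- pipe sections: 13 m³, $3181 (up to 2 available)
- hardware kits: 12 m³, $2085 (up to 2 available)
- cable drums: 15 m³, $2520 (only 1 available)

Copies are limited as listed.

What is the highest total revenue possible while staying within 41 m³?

The ratio heuristic lands on lab equipment + 2×pipe sections (7980) but leaves 7 m³ idle.
Dropping lab equipment frees 8 m³; slotting in cable drums (15 m³) lifts the total to 8882 at 41 m³.
That's the maximum — no swap from here does better than 8882.

8882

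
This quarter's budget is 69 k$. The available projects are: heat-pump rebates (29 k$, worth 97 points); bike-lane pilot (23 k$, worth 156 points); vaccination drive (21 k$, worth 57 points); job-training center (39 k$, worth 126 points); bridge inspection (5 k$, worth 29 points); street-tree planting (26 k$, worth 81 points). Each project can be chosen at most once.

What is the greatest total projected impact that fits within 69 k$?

311

Taking the top-ratio projects first gives heat-pump rebates + bike-lane pilot + bridge inspection for 282 (57 k$).
The 29 k$ tied up in heat-pump rebates is better spent on job-training center — total rises to 311 (67 k$).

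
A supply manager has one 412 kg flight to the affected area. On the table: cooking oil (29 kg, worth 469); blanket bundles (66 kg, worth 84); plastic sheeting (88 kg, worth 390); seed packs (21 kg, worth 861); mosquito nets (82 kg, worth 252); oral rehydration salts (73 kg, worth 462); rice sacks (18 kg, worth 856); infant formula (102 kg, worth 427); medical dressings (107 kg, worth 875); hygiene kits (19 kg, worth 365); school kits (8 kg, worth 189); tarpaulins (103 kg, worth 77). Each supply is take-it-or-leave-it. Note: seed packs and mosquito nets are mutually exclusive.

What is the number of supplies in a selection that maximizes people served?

The maximum people served within 412 kg is 4504.
For example cooking oil + seed packs + oral rehydration salts + rice sacks + infant formula + medical dressings + hygiene kits + school kits achieves it, using 377 kg.
All optima have 8 supplies.

8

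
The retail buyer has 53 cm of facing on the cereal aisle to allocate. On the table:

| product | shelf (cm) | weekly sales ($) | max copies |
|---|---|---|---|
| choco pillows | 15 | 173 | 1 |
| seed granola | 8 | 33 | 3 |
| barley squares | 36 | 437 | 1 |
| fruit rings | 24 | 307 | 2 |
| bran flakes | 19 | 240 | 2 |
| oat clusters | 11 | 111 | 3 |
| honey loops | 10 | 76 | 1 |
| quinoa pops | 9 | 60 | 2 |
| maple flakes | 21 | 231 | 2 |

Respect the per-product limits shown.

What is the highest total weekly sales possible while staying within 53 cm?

653

Density check — fruit rings 12.79, bran flakes 12.63, barley squares 12.14, choco pillows 11.53 are the best per cm.
Filling by ratio: 2×fruit rings for 614, with 5 cm left unused.
Dropping 2×fruit rings frees 48 cm; slotting in choco pillows + 2×bran flakes (53 cm) lifts the total to 653 at 53 cm.
Every other selection either busts 53 cm or exceeds an availability limit or fails to beat 653.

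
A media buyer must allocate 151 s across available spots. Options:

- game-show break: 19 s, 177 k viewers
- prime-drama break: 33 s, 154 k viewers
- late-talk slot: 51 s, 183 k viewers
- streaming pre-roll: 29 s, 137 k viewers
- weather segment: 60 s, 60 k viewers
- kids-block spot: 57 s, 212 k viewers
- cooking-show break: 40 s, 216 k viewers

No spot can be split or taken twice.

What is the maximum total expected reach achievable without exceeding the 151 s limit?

759

Ranking by ratio (expected reach/s): game-show break 9.32, cooking-show break 5.40, streaming pre-roll 4.72, prime-drama break 4.67.
A density-first pass picks game-show break + prime-drama break + streaming pre-roll + cooking-show break — 684 at 121 s.
Replace streaming pre-roll with kids-block spot: the trade gains 75 net, giving 759 at 149 s.
The closest alternative, game-show break + streaming pre-roll + kids-block spot + cooking-show break, reaches only 742.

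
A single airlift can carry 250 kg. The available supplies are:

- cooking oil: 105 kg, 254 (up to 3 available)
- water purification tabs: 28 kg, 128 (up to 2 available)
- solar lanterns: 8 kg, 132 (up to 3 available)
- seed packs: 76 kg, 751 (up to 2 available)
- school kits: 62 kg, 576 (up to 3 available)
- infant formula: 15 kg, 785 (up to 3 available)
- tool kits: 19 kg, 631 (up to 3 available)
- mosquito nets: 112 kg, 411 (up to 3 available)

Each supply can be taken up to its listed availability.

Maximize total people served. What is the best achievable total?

5796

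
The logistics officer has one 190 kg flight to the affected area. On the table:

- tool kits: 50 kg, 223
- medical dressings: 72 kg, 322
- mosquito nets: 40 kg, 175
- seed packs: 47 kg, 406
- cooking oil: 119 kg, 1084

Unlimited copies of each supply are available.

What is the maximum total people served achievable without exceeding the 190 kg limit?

By people served per kg: cooking oil 9.11, seed packs 8.64, medical dressings 4.47, tool kits 4.46 lead.
A density-first pass picks seed packs + cooking oil — 1490 at 166 kg.
Dropping cooking oil frees 119 kg; slotting in 3×seed packs (141 kg) lifts the total to 1624 at 188 kg.
The spare 2 kg is too small for any remaining supply, and no exchange beats 1624.

1624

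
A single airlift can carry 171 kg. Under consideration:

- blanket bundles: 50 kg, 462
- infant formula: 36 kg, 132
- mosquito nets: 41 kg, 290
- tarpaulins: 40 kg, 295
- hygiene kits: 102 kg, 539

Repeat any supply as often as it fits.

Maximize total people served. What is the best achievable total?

Taking 3×blanket bundles: 150 kg used, 1386 in people served.

1386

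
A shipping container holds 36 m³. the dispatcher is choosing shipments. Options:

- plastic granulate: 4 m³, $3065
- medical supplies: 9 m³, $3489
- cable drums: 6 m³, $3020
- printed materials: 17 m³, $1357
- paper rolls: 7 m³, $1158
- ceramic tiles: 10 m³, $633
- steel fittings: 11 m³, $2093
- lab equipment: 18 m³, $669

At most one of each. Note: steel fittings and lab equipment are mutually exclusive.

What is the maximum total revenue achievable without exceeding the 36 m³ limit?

Plastic granulate + medical supplies + cable drums + steel fittings uses 30 of the 36 m³ and totals 11667.
Every other selection either busts 36 m³ or breaks a pairing rule or fails to beat 11667.

11667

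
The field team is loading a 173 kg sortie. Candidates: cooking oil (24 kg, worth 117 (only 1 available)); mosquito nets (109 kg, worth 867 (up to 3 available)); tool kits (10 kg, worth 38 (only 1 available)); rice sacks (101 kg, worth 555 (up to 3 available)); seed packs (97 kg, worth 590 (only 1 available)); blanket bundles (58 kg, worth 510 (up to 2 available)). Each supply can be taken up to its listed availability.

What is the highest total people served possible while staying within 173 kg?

1377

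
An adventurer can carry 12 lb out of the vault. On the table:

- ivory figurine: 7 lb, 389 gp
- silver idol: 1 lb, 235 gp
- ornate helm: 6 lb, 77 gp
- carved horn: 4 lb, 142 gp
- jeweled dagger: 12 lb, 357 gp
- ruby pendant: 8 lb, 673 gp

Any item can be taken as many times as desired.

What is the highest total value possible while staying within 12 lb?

2820

The ratio ordering already packs tightly: 12×silver idol, 12 lb, 2820.
No other feasible combination exceeds 2820.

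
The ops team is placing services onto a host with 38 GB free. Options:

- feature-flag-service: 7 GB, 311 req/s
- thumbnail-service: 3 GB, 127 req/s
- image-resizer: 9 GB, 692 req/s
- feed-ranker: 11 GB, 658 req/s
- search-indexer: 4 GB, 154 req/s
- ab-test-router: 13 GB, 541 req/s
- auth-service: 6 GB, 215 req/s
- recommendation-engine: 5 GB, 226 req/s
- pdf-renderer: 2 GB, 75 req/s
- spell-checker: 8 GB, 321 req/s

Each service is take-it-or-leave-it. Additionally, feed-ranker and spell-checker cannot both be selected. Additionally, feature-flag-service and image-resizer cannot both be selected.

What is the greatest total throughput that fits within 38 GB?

2117

Image-resizer + feed-ranker + ab-test-router + recommendation-engine uses 38 of the 38 GB and totals 2117.
Runner-up thumbnail-service + image-resizer + feed-ranker + ab-test-router + pdf-renderer tops out at 2093.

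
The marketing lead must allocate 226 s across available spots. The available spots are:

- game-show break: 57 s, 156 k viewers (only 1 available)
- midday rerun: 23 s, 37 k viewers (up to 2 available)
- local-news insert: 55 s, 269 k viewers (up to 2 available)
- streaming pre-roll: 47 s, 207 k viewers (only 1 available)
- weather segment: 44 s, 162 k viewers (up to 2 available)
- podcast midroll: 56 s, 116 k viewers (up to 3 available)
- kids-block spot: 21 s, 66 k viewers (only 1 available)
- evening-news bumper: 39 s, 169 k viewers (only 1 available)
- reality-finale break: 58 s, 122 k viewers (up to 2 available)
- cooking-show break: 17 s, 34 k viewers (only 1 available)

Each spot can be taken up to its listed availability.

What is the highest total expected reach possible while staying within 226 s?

980

Density check — local-news insert 4.89, streaming pre-roll 4.40, evening-news bumper 4.33, weather segment 3.68 are the best per s.
2×local-news insert + streaming pre-roll + kids-block spot + evening-news bumper uses 217 of the 226 s and totals 980.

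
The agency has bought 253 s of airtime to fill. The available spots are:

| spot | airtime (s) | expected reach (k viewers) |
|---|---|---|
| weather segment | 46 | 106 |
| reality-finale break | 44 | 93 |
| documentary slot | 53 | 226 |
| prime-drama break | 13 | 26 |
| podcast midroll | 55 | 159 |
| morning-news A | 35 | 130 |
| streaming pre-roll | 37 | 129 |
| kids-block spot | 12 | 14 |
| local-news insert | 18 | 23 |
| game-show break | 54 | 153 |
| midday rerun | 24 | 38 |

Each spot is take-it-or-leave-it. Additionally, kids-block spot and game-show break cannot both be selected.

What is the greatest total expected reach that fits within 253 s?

823

By expected reach per s: documentary slot 4.26, morning-news A 3.71, streaming pre-roll 3.49, podcast midroll 2.89 lead.
Documentary slot + prime-drama break + podcast midroll + morning-news A + streaming pre-roll + game-show break uses 247 of the 253 s and totals 823.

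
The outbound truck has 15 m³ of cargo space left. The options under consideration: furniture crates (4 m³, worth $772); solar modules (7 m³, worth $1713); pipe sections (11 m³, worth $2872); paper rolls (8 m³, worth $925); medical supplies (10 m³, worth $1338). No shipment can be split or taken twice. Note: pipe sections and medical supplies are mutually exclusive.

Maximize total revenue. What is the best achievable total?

Best packing: furniture crates + pipe sections — 15 m³, 3644 total.

3644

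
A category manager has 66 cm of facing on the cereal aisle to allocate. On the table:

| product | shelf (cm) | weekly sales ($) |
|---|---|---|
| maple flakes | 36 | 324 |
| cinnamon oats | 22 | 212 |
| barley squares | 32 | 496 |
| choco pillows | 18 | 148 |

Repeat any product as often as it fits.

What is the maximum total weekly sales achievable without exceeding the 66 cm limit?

Best packing: 2×barley squares — 64 cm, 992 total.
Every other selection either busts 66 cm or fails to beat 992.

992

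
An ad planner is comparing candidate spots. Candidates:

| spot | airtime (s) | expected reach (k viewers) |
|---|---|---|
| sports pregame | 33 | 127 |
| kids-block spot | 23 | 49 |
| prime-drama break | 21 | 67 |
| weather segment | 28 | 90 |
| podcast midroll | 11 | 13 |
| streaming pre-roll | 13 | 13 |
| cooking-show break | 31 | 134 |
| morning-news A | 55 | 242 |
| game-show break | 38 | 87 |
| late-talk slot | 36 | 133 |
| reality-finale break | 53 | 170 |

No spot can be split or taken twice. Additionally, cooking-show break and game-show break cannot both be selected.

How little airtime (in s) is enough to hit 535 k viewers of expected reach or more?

139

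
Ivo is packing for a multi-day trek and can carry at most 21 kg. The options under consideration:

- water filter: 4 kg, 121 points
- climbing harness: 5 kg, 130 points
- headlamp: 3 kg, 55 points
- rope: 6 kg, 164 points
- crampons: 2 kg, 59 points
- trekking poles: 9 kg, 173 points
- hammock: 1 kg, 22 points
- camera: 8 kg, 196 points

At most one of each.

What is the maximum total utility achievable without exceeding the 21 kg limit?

562

Ranking by ratio (utility/kg): water filter 30.25, crampons 29.50, rope 27.33.
A density-first pass picks water filter + climbing harness + headlamp + rope + crampons + hammock — 551 at 21 kg.
The 8 kg tied up in climbing harness and headlamp is better spent on camera — total rises to 562 (21 kg).
An exhaustive check of the 256 subsets confirms 562.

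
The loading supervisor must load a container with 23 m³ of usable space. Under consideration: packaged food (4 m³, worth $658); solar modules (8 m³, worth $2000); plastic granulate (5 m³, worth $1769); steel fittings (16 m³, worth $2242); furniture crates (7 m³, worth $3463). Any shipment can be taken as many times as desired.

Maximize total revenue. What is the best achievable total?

10389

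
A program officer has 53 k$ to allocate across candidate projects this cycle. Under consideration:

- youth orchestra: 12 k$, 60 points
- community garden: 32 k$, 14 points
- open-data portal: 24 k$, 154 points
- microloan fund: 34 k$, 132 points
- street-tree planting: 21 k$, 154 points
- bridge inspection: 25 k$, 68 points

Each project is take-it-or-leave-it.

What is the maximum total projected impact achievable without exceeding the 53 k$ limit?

308

Density check — street-tree planting 7.33, open-data portal 6.42, youth orchestra 5.00 are the best per k$.
Open-data portal + street-tree planting uses 45 of the 53 k$ and totals 308.
Runner-up open-data portal + bridge inspection tops out at 222.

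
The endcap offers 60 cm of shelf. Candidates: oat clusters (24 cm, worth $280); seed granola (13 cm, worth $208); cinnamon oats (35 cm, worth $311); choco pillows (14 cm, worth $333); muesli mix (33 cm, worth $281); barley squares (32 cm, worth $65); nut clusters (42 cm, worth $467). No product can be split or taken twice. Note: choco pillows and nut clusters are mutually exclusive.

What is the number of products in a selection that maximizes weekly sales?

Best achievable weekly sales is 822.
For example seed granola + choco pillows + muesli mix achieves it, using 60 cm.
All optima have 3 products.

3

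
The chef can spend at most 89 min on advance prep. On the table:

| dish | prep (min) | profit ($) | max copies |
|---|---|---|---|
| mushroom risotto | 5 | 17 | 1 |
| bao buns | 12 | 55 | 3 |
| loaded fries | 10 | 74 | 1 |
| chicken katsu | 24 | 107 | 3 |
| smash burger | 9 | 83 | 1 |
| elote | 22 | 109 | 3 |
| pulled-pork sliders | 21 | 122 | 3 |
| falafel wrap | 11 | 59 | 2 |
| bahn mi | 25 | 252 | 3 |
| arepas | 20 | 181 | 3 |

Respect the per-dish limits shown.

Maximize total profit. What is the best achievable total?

856

Best packing: mushroom risotto + smash burger + 3×bahn mi — 89 min, 856 total.
Nothing else within 89 min beats 856.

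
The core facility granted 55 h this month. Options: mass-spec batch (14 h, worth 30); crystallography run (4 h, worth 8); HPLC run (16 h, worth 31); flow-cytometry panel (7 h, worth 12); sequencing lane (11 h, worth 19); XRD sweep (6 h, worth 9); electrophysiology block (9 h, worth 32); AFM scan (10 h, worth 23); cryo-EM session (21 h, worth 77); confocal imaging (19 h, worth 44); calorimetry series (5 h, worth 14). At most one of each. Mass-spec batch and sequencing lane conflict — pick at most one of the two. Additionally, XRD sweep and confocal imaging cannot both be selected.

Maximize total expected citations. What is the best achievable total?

Best packing: electrophysiology block + cryo-EM session + confocal imaging + calorimetry series — 54 h, 167 total.

167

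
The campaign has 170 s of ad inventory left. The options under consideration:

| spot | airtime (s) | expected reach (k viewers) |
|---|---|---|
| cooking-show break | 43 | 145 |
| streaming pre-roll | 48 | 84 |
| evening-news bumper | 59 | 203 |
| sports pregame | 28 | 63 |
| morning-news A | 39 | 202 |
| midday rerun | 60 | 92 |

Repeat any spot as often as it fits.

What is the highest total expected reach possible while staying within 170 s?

808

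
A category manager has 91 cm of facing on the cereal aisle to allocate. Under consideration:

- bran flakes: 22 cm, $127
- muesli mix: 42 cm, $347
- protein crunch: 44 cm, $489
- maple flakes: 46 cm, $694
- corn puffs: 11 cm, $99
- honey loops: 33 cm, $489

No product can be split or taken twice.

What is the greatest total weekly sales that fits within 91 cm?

1282

Taking maple flakes + corn puffs + honey loops: 90 cm used, 1282 in weekly sales.
Runner-up protein crunch + maple flakes tops out at 1183.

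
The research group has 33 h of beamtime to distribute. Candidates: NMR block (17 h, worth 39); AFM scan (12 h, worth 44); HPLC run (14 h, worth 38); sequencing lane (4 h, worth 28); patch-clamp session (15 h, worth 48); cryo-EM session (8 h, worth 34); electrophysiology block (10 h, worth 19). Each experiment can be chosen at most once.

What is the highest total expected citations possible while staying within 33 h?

A density-first pass picks AFM scan + sequencing lane + cryo-EM session — 106 at 24 h.
Dropping cryo-EM session frees 8 h; slotting in patch-clamp session (15 h) lifts the total to 120 at 31 h.
The spare 2 h is too small for any remaining experiment, and no exchange beats 120.

120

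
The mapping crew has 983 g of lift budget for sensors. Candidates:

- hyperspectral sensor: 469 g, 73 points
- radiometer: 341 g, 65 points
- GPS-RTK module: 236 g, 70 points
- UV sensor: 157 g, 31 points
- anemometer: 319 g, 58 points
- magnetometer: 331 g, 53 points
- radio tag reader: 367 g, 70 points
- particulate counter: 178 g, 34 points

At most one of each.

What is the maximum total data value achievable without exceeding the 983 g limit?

Density check — GPS-RTK module 0.30, UV sensor 0.20, particulate counter 0.19 are the best per g.
Best packing: radiometer + GPS-RTK module + radio tag reader — 944 g, 205 total.

205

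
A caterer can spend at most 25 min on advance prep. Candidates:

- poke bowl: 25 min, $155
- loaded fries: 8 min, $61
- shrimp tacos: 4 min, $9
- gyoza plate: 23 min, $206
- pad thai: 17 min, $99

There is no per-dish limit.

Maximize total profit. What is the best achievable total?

Density check — gyoza plate 8.96, loaded fries 7.62, poke bowl 6.20, pad thai 5.82 are the best per min.
Gyoza plate uses 23 of the 25 min and totals 206.
Nothing else within 25 min beats 206.

206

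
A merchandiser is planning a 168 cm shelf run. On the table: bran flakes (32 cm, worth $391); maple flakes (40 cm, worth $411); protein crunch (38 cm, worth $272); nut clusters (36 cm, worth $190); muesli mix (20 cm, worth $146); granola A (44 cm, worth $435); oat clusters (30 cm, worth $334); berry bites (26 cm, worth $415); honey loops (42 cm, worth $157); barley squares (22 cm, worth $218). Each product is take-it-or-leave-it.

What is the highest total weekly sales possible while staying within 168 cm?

By weekly sales per cm: berry bites 15.96, bran flakes 12.22, oat clusters 11.13, maple flakes 10.28 lead.
A density-first pass picks bran flakes + maple flakes + oat clusters + berry bites + barley squares — 1769 at 150 cm.
Dropping oat clusters frees 30 cm; slotting in granola A (44 cm) lifts the total to 1870 at 164 cm.
Every other selection either busts 168 cm or fails to beat 1870.

1870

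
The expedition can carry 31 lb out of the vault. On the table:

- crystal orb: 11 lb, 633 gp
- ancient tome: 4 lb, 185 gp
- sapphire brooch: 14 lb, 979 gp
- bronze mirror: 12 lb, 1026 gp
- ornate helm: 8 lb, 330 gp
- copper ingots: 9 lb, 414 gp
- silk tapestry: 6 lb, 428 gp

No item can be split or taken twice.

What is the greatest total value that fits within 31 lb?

2190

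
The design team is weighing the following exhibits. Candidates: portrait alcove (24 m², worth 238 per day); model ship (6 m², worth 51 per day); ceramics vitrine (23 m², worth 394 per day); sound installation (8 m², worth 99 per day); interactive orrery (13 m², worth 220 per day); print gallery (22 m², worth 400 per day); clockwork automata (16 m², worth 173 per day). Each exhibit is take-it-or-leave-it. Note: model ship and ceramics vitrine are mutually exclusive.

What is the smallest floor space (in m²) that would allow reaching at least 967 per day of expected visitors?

58

Need the lightest bundle worth ≥ 967.
ceramics vitrine + interactive orrery + print gallery: 1014 expected visitors at 58 m².
Any bundle with less than 58 m² falls short of 967.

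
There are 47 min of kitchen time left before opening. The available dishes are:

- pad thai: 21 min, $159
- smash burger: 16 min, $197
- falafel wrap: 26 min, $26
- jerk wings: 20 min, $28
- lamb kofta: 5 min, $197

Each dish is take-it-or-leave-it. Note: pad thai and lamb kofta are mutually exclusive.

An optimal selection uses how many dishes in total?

3

The maximum profit within 47 min is 422.
For example smash burger + jerk wings + lamb kofta achieves it, using 41 min.
Any selection reaching 422 contains exactly 3 dishes.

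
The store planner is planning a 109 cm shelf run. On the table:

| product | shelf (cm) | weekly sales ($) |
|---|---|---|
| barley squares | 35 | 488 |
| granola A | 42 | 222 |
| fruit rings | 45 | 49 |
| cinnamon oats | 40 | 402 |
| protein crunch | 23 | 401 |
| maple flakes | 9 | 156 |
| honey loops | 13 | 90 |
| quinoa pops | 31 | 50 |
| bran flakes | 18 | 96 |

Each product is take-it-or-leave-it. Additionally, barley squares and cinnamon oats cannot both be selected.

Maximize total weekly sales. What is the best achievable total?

1267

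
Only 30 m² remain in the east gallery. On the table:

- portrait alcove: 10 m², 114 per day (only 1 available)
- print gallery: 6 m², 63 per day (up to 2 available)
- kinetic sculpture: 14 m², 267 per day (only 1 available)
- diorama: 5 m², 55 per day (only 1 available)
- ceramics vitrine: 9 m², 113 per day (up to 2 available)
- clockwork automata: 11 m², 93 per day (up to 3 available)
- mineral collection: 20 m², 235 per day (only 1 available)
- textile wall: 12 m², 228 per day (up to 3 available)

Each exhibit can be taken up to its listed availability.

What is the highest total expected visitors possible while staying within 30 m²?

By expected visitors per m²: kinetic sculpture 19.07, textile wall 19.00, ceramics vitrine 12.56 lead.
A density-first pass picks kinetic sculpture + textile wall — 495 at 26 m².
The 14 m² tied up in kinetic sculpture is better spent on print gallery + textile wall — total rises to 519 (30 m²).
Nothing else within 30 m² beats 519.

519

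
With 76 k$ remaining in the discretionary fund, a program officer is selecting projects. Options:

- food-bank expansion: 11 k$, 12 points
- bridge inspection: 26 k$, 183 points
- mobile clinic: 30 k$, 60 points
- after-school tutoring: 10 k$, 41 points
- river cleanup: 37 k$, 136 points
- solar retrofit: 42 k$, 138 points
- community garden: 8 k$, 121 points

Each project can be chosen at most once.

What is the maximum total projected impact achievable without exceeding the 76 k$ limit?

442

Filling by ratio: bridge inspection + mobile clinic + after-school tutoring + community garden for 405, with 2 k$ left unused.
The 40 k$ tied up in mobile clinic and after-school tutoring is better spent on solar retrofit — total rises to 442 (76 k$).
That's the maximum — no swap from here does better than 442.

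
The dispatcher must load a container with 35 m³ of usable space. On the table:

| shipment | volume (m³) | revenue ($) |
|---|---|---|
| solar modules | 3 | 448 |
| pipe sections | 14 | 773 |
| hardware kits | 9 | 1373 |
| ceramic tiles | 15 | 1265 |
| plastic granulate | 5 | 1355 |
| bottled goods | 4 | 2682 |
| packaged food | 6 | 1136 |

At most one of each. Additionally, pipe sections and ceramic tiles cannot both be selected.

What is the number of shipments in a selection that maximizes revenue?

5

The maximum revenue within 35 m³ is 6994.
solar modules + hardware kits + plastic granulate + bottled goods + packaged food hits 6994 at 27 m³.
Any selection reaching 6994 contains exactly 5 shipments.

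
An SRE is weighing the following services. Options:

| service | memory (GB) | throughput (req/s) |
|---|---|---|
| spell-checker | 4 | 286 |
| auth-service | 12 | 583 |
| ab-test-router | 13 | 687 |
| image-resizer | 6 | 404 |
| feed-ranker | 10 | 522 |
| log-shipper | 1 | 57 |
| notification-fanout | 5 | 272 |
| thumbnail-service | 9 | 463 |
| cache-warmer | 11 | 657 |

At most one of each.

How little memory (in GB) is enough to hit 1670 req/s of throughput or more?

27

Need the lightest bundle worth ≥ 1670.
spell-checker + image-resizer + log-shipper + notification-fanout + cache-warmer reaches 1676 using 27 GB.
No combination under 27 GB hits 1670.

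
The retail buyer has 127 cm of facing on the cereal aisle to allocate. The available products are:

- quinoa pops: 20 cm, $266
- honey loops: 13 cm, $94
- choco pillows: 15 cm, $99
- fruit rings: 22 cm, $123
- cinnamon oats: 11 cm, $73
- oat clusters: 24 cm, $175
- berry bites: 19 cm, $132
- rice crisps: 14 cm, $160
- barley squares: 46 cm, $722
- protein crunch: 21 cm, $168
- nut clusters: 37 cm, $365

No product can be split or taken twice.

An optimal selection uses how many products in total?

The maximum weekly sales within 127 cm is 1528.
quinoa pops + oat clusters + barley squares + nut clusters hits 1528 at 127 cm.
Every optimal selection uses 4 products.

4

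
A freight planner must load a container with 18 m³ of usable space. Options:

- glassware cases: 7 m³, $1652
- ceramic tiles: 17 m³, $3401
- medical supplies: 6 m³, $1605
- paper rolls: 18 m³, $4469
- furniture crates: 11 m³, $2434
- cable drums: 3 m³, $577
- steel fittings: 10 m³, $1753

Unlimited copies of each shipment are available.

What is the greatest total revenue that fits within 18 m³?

4815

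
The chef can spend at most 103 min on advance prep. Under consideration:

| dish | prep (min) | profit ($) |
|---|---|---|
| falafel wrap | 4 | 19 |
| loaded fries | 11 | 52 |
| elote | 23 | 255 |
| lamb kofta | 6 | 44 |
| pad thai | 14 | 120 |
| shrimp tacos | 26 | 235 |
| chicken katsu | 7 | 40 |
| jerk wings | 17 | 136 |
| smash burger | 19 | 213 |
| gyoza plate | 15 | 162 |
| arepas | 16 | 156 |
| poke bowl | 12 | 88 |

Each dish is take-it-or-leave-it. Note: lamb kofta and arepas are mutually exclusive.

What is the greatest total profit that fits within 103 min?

The ratio ordering already packs tightly: falafel wrap + elote + shrimp tacos + smash burger + gyoza plate + arepas, 103 min, 1040.
The closest alternative, elote + lamb kofta + pad thai + shrimp tacos + smash burger + gyoza plate, reaches only 1029.

1040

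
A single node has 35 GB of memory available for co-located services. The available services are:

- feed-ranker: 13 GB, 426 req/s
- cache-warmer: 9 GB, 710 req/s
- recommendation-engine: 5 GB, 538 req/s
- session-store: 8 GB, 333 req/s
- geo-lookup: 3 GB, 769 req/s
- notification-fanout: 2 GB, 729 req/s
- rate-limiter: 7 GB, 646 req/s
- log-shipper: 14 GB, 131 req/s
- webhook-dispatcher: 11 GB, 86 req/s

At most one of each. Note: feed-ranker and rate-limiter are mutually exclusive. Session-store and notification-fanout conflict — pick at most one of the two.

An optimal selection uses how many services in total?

The maximum throughput within 35 GB is 3392.
For example cache-warmer + recommendation-engine + geo-lookup + notification-fanout + rate-limiter achieves it, using 26 GB.
Any selection reaching 3392 contains exactly 5 services.

5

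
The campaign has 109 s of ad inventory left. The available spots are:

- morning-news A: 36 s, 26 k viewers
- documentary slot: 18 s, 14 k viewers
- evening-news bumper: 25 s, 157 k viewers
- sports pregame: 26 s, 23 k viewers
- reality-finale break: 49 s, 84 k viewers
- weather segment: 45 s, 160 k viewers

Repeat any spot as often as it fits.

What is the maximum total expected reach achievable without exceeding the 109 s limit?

628

Density check — evening-news bumper 6.28, weather segment 3.56, reality-finale break 1.71 are the best per s.
The ratio ordering already packs tightly: 4×evening-news bumper, 100 s, 628.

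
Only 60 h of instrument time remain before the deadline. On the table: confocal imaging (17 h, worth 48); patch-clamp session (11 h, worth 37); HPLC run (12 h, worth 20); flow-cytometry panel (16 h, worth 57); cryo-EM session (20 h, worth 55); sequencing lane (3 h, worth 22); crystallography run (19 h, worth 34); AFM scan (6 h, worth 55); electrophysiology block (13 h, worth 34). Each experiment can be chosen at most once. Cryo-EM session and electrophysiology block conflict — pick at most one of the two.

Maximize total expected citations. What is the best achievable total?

226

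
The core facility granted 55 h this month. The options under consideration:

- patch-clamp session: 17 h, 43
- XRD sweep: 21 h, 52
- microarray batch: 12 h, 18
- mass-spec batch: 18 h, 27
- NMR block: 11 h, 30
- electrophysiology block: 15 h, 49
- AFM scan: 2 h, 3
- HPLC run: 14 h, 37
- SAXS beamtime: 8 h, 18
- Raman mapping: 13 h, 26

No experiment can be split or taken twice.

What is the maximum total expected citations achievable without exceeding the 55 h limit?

Filling by ratio: NMR block + electrophysiology block + AFM scan + HPLC run + SAXS beamtime for 137, with 5 h left unused.
Replace AFM scan and HPLC run with XRD sweep: the trade gains 12 net, giving 149 at 55 h.
Every other selection either busts 55 h or fails to beat 149.

149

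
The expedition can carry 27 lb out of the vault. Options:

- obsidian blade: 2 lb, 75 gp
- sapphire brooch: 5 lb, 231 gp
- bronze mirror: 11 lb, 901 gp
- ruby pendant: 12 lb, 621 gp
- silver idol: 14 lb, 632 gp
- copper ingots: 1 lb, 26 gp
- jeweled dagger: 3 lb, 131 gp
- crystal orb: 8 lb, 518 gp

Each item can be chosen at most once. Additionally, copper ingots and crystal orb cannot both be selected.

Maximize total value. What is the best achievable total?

Ranking by ratio (value/lb): bronze mirror 81.91, crystal orb 64.75, ruby pendant 51.75.
The ratio ordering already packs tightly: sapphire brooch + bronze mirror + jeweled dagger + crystal orb, 27 lb, 1781.

1781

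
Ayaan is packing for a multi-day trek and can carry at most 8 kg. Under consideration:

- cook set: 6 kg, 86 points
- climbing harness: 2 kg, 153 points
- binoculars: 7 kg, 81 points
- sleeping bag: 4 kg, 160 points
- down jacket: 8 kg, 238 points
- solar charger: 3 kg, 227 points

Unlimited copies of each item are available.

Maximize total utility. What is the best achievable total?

By utility per kg: climbing harness 76.50, solar charger 75.67, sleeping bag 40.00 lead.
Best packing: 4×climbing harness — 8 kg, 612 total.
Every other selection either busts 8 kg or fails to beat 612.

612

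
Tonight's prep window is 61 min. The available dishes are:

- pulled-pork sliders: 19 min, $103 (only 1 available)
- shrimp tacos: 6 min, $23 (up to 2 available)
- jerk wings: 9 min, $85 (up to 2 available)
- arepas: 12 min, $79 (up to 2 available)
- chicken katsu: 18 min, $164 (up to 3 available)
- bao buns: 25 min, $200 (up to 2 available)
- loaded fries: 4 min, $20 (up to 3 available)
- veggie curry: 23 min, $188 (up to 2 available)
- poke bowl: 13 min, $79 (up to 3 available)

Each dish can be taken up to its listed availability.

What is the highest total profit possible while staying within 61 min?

Ranking by ratio (profit/min): jerk wings 9.44, chicken katsu 9.11, veggie curry 8.17.
A density-first pass picks 2×jerk wings + 2×chicken katsu + loaded fries — 518 at 58 min.
Dropping chicken katsu and loaded fries frees 22 min; slotting in bao buns (25 min) lifts the total to 534 at 61 min.

534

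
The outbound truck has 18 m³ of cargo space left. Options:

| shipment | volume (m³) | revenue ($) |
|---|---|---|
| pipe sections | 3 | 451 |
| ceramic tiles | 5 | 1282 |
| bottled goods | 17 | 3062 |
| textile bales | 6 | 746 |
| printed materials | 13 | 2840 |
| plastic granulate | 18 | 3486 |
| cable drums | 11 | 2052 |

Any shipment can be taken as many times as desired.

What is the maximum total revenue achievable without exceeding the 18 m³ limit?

Taking pipe sections + 3×ceramic tiles: 18 m³ used, 4297 in revenue.
That's the maximum — no swap from here does better than 4297.

4297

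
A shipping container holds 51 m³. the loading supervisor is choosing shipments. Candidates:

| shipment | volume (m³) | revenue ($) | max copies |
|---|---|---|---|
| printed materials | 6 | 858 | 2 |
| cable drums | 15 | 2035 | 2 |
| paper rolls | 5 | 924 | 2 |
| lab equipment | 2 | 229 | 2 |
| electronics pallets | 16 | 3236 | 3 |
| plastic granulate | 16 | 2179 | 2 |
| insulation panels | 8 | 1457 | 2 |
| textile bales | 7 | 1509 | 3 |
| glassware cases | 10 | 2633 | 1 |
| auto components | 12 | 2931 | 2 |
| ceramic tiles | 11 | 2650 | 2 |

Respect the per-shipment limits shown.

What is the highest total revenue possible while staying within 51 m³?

12373

Filling by ratio: paper rolls + glassware cases + 2×auto components + ceramic tiles for 12069, with 1 m³ left unused.
Replace paper rolls and auto components with textile bales + ceramic tiles: the trade gains 304 net, giving 12373 at 51 m³.
Every other selection either busts 51 m³ or exceeds an availability limit or fails to beat 12373.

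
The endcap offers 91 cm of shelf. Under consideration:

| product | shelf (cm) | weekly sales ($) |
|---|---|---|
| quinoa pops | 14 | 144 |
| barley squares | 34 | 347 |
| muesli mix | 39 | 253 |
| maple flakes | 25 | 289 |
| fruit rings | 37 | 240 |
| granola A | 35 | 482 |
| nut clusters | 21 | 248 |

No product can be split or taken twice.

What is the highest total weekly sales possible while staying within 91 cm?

The ratio heuristic lands on maple flakes + granola A + nut clusters (1019) but leaves 10 cm idle.
Dropping maple flakes frees 25 cm; slotting in barley squares (34 cm) lifts the total to 1077 at 90 cm.

1077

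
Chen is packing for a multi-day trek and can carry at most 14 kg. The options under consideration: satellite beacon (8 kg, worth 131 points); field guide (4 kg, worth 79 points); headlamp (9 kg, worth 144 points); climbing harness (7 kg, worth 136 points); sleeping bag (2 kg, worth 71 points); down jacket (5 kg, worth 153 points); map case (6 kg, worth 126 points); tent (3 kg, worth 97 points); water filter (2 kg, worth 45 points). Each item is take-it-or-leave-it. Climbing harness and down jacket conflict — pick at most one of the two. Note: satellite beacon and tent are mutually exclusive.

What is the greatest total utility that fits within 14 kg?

400

The ratio heuristic lands on sleeping bag + down jacket + tent + water filter (366) but leaves 2 kg idle.
The 2 kg tied up in water filter is better spent on field guide — total rises to 400 (14 kg).
The closest alternative, down jacket + map case + tent, reaches only 376.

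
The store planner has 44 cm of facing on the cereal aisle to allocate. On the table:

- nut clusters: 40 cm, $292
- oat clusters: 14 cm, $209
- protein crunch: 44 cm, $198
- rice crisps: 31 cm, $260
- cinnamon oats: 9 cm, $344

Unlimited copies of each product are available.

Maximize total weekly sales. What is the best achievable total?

Ranking by ratio (weekly sales/cm): cinnamon oats 38.22, oat clusters 14.93, rice crisps 8.39.
Best packing: 4×cinnamon oats — 36 cm, 1376 total.
Every other selection either busts 44 cm or fails to beat 1376.

1376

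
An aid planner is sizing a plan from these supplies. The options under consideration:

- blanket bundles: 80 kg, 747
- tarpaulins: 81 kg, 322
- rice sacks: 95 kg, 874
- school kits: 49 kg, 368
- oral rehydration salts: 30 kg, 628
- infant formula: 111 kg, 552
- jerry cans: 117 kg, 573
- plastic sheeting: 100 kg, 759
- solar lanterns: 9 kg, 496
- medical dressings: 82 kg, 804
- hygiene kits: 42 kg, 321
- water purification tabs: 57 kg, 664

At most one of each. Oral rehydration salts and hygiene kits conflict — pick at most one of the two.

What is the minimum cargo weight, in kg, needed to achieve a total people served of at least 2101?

145

Need the lightest bundle worth ≥ 2101.
Taking school kits + oral rehydration salts + solar lanterns + water purification tabs gives 2156 (≥ 2101) for 145 kg.
Below 145 kg the best achievable stays under 2101.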